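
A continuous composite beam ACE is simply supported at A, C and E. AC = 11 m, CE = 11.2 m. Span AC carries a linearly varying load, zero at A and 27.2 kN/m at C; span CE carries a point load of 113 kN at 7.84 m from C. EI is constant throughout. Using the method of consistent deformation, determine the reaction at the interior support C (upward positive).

R_C = 168.9 kN

Release continuity at C by inserting a hinge; the redundant is the internal moment M_C. The primary structure is two simply-supported spans AC and CE.
Rotations at C on the released spans (each span's end-slope, ×1/EI):
  span AC: triangular load, peak 27.2: w₀L³/(45EI) = 804.5/EI
  span CE: point load 113 at a = 7.84: Pab(L + b)/(6LEI) = 644.9/EI
  relative rotation θ_0 = (804.5 + 644.9)/EI = 1449/EI
A unit hogging moment at C produces rotation L₁/(3EI) + L₂/(3EI) = 7.4/EI.
Slope continuity at C: θ_0 = M_C·7.4/EI, so M_C = 1449/7.4 = 195.9 kN·m (hogging).
Span AC, ΣM about A with M_C applied at C: R_C^{AC}·11 = 1097 + 195.9, so R_C^{AC} = 117.5 kN and R_A = 149.6 − 117.5 = 32.06 kN.
Span CE, ΣM about E: R_C^{CE}·11.2 = 379.7 + 195.9, so R_C^{CE} = 51.39 kN and R_E = 113 − 51.39 = 61.61 kN.
R_C = 117.5 + 51.39 = 168.9 kN.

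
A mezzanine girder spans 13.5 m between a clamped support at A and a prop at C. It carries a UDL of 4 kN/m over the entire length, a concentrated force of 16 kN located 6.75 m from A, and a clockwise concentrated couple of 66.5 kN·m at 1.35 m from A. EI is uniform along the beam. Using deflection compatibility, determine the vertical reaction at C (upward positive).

Choose R_C as the redundant. The primary structure is the cantilever fixed at A.
Downward deflection at the released point C due to the loads:
  UDL 4: wL⁴/(8EI) = 16608/EI
  point load 16 at a = 6.75: Pa²(3L − a)/(6EI) = 4101/EI
  clockwise couple 66.5 at a = 1.35: M₀a(2L − a)/(2EI) = 1151/EI
  δ_0 = 21860/EI
Tip deflection under a unit load at C: L³/(3EI) = 820.1/EI.
The prop prevents deflection at C: R_C = δ_0/δ_{CC} = 21860/820.1 = 26.65 kN.

R_C = 26.65 kN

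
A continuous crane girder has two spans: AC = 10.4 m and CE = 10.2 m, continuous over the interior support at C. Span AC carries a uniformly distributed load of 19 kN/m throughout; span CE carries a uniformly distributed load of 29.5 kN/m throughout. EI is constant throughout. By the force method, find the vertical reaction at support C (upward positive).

Insert a hinge at C; M_C is the redundant, and each span becomes simply supported.
End slopes at the hinge C, treating each span as simply supported:
  span AC: UDL 19: wL³/(24EI) = 890.5/EI
  span CE: UDL 29.5: wL³/(24EI) = 1304/EI
  relative rotation θ_0 = (890.5 + 1304)/EI = 2195/EI
A unit hogging moment at C produces rotation L₁/(3EI) + L₂/(3EI) = 6.867/EI.
Slope continuity at C: θ_0 = M_C·6.867/EI, so M_C = 2195/6.867 = 319.6 kN·m (hogging).
Span AC, ΣM about A with M_C applied at C: R_C^{AC}·10.4 = 1028 + 319.6, so R_C^{AC} = 129.5 kN and R_A = 197.6 − 129.5 = 68.06 kN.
Span CE, ΣM about E: R_C^{CE}·10.2 = 1535 + 319.6, so R_C^{CE} = 181.8 kN and R_E = 300.9 − 181.8 = 119.1 kN.
R_C = 129.5 + 181.8 = 311.3 kN.

R_C = 311.3 kN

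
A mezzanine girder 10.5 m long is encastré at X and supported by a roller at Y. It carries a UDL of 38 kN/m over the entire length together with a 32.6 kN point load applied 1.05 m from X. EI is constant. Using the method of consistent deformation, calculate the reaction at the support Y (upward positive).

R_Y = 150.1 kN

Remove the prop at Y; the released (primary) structure is a cantilever built in at X.
Free-end deflection of the primary structure under the applied loading (downward +):
  UDL 38: wL⁴/(8EI) = 57737/EI
  point load 32.6 at a = 1.05: Pa²(3L − a)/(6EI) = 182.4/EI
  δ_0 = 57919/EI
Flexibility coefficient — unit upward force at Y: δ_{YY} = L³/(3EI) = 385.9/EI.
The prop prevents deflection at Y: R_Y = δ_0/δ_{YY} = 57919/385.9 = 150.1 kN.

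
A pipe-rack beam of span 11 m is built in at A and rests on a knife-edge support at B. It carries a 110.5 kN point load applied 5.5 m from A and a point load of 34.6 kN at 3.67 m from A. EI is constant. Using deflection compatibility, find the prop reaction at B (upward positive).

Release the roller at B. Primary structure: cantilever fixed at A.
Downward deflection at the released point B due to the loads:
  point load 110.5 at a = 5.5: Pa²(3L − a)/(6EI) = 15320/EI
  point load 34.6 at a = 3.67: Pa²(3L − a)/(6EI) = 2278/EI
  δ_0 = 17598/EI
Flexibility coefficient — unit upward force at B: δ_{BB} = L³/(3EI) = 443.7/EI.
The prop prevents deflection at B: R_B = δ_0/δ_{BB} = 17598/443.7 = 39.67 kN.

R_B = 39.67 kN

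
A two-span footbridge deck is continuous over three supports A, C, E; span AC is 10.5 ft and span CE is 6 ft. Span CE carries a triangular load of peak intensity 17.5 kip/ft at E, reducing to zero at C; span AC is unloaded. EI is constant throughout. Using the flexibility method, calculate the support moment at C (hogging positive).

M_C = 13.36 kip·ft

Insert a hinge at C; M_C is the redundant, and each span becomes simply supported.
End slopes at the hinge C, treating each span as simply supported:
  span CE: triangular load, peak 17.5: 7w₀L³/(360EI) = 73.5/EI
  relative rotation θ_0 = (0 + 73.5)/EI = 73.5/EI
A unit hogging moment at C produces rotation L₁/(3EI) + L₂/(3EI) = 5.5/EI.
Compatibility: M_C·(L₁+L₂)/(3EI) = θ_0, giving M_C = 13.36 kip·ft (hogging).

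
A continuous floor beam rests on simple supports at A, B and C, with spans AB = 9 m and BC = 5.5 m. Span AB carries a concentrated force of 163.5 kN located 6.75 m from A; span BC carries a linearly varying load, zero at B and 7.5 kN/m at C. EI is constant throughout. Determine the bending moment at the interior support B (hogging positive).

Take M_B as the redundant. Released structure: two simple spans AB and BC with a hinge at B.
End slopes at the hinge B, treating each span as simply supported:
  span AB: point load 163.5 at a = 6.75: Pab(L + a)/(6LEI) = 724.3/EI
  span BC: triangular load, peak 7.5: 7w₀L³/(360EI) = 24.26/EI
  relative rotation θ_0 = (724.3 + 24.26)/EI = 748.5/EI
A unit hogging moment at B produces rotation L₁/(3EI) + L₂/(3EI) = 4.833/EI.
Slope continuity at B: θ_0 = M_B·4.833/EI, so M_B = 748.5/4.833 = 154.9 kN·m (hogging).

M_B = 154.9 kN·m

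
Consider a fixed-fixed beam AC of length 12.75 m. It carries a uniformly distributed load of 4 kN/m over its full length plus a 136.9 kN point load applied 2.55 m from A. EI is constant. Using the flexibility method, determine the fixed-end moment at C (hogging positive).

Take the two fixed-end moments M_A, M_C as redundants; the released structure is the simple span AC.
Simple-span end rotations at A and C under the given loads:
  at A: UDL 4: wL³/(24EI) = 345.4/EI
  at C: UDL 4: wL³/(24EI) = 345.4/EI
  at A: point load 136.9 at a = 2.55: Pab(L + b)/(6LEI) = 1068/EI
  at C: point load 136.9 at a = 2.55: Pab(L + a)/(6LEI) = 712.2/EI
  θ_A0 = 1414/EI,  θ_C0 = 1058/EI
Flexibility coefficients: a unit moment at one end gives L/(3EI) there and L/(6EI) at the far end, so f₁₁ = f₂₂ = 4.25/EI and f₁₂ = f₂₁ = 2.125/EI.
Compatibility — zero rotation at each built-in end:
  4.25 M_A + 2.125 M_C = 1414
  2.125 M_A + 4.25 M_C = 1058
Solving the pair gives M_A = 277.6 kN·m and M_C = 110 kN·m (hogging).

M_C = 110 kN·m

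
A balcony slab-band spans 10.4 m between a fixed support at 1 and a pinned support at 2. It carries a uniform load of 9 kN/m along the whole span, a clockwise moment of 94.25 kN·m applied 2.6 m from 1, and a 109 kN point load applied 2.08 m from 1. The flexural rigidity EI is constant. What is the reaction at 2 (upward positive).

R_2 = 47.15 kN

Release the roller at 2. Primary structure: cantilever fixed at 1.
Free-end deflection of the primary structure under the applied loading (downward +):
  UDL 9: wL⁴/(8EI) = 13161/EI
  clockwise couple 94.25 at a = 2.6: M₀a(2L − a)/(2EI) = 2230/EI
  point load 109 at a = 2.08: Pa²(3L − a)/(6EI) = 2289/EI
  δ_0 = 17680/EI
Flexibility coefficient — unit upward force at 2: δ_{22} = L³/(3EI) = 375/EI.
Compatibility at 2: δ_0 − R_2·δ_{22} = 0, so R_2 = 17680/375 = 47.15 kN.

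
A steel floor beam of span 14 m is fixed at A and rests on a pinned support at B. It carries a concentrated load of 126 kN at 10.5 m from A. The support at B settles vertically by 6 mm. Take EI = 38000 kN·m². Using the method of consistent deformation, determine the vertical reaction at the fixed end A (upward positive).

Release the roller at B. Primary structure: cantilever fixed at A.
Downward deflection at the released point B due to the loads:
  point load 126 at a = 10.5: Pa²(3L − a)/(6EI) = 72930/EI
Flexibility coefficient — unit upward force at B: δ_{BB} = L³/(3EI) = 914.7/EI.
With EI = 38000 kN·m²: δ_0 = 1.9192 m and δ_{BB} = 0.02407 m/kN.
Compatibility — the beam at B must follow the support down by 0.006 m: δ_0 − R_B·δ_{BB} = 0.006, so R_B = (1.9192 − 0.006)/0.02407 = 79.49 kN.
Vertical equilibrium: R_A = ΣP − R_B = 126 − 79.49 = 46.51 kN.

R_A = 46.51 kN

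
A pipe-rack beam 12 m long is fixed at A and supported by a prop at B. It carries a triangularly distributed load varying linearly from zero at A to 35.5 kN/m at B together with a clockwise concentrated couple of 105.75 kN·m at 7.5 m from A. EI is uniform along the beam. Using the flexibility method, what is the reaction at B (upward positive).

Choose R_B as the redundant. The primary structure is the cantilever fixed at A.
Free-end deflection of the primary structure under the applied loading (downward +):
  triangular load, peak 35.5 at the free end: 11w₀L⁴/(120EI) = 67478/EI
  clockwise couple 105.75 at a = 7.5: M₀a(2L − a)/(2EI) = 6543/EI
  δ_0 = 74022/EI
Tip deflection under a unit load at B: L³/(3EI) = 576/EI.
Compatibility at B: δ_0 − R_B·δ_{BB} = 0, so R_B = 74022/576 = 128.5 kN.

R_B = 128.5 kN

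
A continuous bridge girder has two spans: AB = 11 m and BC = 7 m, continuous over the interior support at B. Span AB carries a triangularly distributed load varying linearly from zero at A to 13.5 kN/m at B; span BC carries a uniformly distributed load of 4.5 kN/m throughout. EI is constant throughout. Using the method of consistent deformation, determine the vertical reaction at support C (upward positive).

Insert a hinge at B; M_B is the redundant, and each span becomes simply supported.
End slopes at the hinge B, treating each span as simply supported:
  span AB: triangular load, peak 13.5: w₀L³/(45EI) = 399.3/EI
  span BC: UDL 4.5: wL³/(24EI) = 64.31/EI
  relative rotation θ_0 = (399.3 + 64.31)/EI = 463.6/EI
A unit hogging moment at B produces rotation L₁/(3EI) + L₂/(3EI) = 6/EI.
Compatibility: M_B·(L₁+L₂)/(3EI) = θ_0, giving M_B = 77.27 kN·m (hogging).
Span BC, ΣM about C: R_B^{BC}·7 = 110.2 + 77.27, so R_B^{BC} = 26.79 kN and R_C = 31.5 − 26.79 = 4.712 kN.

R_C = 4.712 kN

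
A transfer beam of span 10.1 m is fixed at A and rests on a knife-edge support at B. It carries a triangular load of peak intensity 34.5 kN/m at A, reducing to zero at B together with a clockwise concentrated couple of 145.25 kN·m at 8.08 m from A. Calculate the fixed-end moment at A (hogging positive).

Release the roller at B. Primary structure: cantilever fixed at A.
Downward deflection at the released point B due to the loads:
  triangular load, peak 34.5 at the fixed end: w₀L⁴/(30EI) = 11967/EI
  clockwise couple 145.25 at a = 8.08: M₀a(2L − a)/(2EI) = 7112/EI
  δ_0 = 19079/EI
Flexibility coefficient — unit upward force at B: δ_{BB} = L³/(3EI) = 343.4/EI.
The prop prevents deflection at B: R_B = δ_0/δ_{BB} = 19079/343.4 = 55.55 kN.
Moment equilibrium about A: M_A = Σ(load moments about A) − R_B·L = 731.8 − 55.55×10.1 = 170.7 kN·m.

M_A = 170.7 kN·m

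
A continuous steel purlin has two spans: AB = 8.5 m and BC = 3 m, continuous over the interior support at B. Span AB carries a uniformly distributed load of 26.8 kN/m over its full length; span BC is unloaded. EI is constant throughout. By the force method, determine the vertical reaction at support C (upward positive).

Insert a hinge at B; M_B is the redundant, and each span becomes simply supported.
Discontinuity in slope at B on the released structure — sum the simple-span end rotations:
  span AB: UDL 26.8: wL³/(24EI) = 685.8/EI
  relative rotation θ_0 = (685.8 + 0)/EI = 685.8/EI
A unit hogging moment at B produces rotation L₁/(3EI) + L₂/(3EI) = 3.833/EI.
Slope continuity at B: θ_0 = M_B·3.833/EI, so M_B = 685.8/3.833 = 178.9 kN·m (hogging).
Span BC, ΣM about C: R_B^{BC}·3 = 0 + 178.9, so R_B^{BC} = 59.63 kN and R_C = 0 − 59.63 = -59.63 kN.

R_C = -59.63 kN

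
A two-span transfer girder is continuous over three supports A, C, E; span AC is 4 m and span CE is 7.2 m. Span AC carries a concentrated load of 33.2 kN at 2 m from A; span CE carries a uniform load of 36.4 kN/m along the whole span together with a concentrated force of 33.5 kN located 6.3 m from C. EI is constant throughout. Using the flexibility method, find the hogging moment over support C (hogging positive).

Insert a hinge at C; M_C is the redundant, and each span becomes simply supported.
End slopes at the hinge C, treating each span as simply supported:
  span AC: point load 33.2 at a = 2: Pab(L + a)/(6LEI) = 33.2/EI
  span CE: UDL 36.4: wL³/(24EI) = 566.1/EI
  span CE: point load 33.5 at a = 6.3: Pab(L + b)/(6LEI) = 35.61/EI
  relative rotation θ_0 = (33.2 + 601.7)/EI = 634.9/EI
A unit hogging moment at C produces rotation L₁/(3EI) + L₂/(3EI) = 3.733/EI.
Slope continuity at C: θ_0 = M_C·3.733/EI, so M_C = 634.9/3.733 = 170.1 kN·m (hogging).

M_C = 170.1 kN·m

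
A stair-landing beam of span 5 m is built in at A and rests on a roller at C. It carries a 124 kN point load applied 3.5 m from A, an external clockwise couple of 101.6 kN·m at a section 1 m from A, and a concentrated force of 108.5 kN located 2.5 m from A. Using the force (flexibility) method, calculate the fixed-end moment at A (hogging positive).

M_A = 233.1 kN·m

Choose R_C as the redundant. The primary structure is the cantilever fixed at A.
Primary-structure tip deflection at C by superposition:
  point load 124 at a = 3.5: Pa²(3L − a)/(6EI) = 2911/EI
  clockwise couple 101.6 at a = 1: M₀a(2L − a)/(2EI) = 457.2/EI
  point load 108.5 at a = 2.5: Pa²(3L − a)/(6EI) = 1413/EI
  δ_0 = 4781/EI
Tip deflection under a unit load at C: L³/(3EI) = 41.67/EI.
The prop prevents deflection at C: R_C = δ_0/δ_{CC} = 4781/41.67 = 114.8 kN.
Moment equilibrium about A: M_A = Σ(load moments about A) − R_C·L = 806.9 − 114.8×5 = 233.1 kN·m.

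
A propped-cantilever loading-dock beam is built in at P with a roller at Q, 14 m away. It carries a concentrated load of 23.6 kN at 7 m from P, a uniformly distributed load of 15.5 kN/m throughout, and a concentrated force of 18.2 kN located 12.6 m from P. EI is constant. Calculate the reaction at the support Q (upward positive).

Take the reaction at Q as the redundant and release it; the primary structure is a cantilever fixed at P.
Primary-structure tip deflection at Q by superposition:
  point load 23.6 at a = 7: Pa²(3L − a)/(6EI) = 6746/EI
  UDL 15.5: wL⁴/(8EI) = 74431/EI
  point load 18.2 at a = 12.6: Pa²(3L − a)/(6EI) = 14158/EI
  δ_0 = 95335/EI
Flexibility coefficient — unit upward force at Q: δ_{QQ} = L³/(3EI) = 914.7/EI.
The prop prevents deflection at Q: R_Q = δ_0/δ_{QQ} = 95335/914.7 = 104.2 kN.

R_Q = 104.2 kN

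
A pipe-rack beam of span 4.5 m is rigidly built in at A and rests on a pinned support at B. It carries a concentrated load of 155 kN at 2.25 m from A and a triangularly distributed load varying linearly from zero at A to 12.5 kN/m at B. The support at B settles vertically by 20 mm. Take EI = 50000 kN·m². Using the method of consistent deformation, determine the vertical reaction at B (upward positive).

Remove the prop at B; the released (primary) structure is a cantilever built in at A.
Free-end deflection of the primary structure under the applied loading (downward +):
  point load 155 at a = 2.25: Pa²(3L − a)/(6EI) = 1471/EI
  triangular load, peak 12.5 at the free end: 11w₀L⁴/(120EI) = 469.9/EI
  δ_0 = 1941/EI
Flexibility coefficient — unit upward force at B: δ_{BB} = L³/(3EI) = 30.38/EI.
With EI = 50000 kN·m²: δ_0 = 0.038823 m and δ_{BB} = 0.000607 m/kN.
Compatibility — the beam at B must follow the support down by 0.02 m: δ_0 − R_B·δ_{BB} = 0.02, so R_B = (0.038823 − 0.02)/0.000607 = 30.98 kN.

R_B = 30.98 kN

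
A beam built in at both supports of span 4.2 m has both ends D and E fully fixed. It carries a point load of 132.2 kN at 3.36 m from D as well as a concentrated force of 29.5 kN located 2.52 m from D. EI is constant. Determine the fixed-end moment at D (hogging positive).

M_D = 29.66 kN·m

Take the two fixed-end moments M_D, M_E as redundants; the released structure is the simple span DE.
End rotations of the released simple span under the applied load (×1/EI):
  at D: point load 132.2 at a = 3.36: Pab(L + b)/(6LEI) = 74.62/EI
  at E: point load 132.2 at a = 3.36: Pab(L + a)/(6LEI) = 111.9/EI
  at D: point load 29.5 at a = 2.52: Pab(L + b)/(6LEI) = 29.14/EI
  at E: point load 29.5 at a = 2.52: Pab(L + a)/(6LEI) = 33.3/EI
  θ_D0 = 103.8/EI,  θ_E0 = 145.2/EI
Flexibility coefficients: a unit moment at one end gives L/(3EI) there and L/(6EI) at the far end, so f₁₁ = f₂₂ = 1.4/EI and f₁₂ = f₂₁ = 0.7/EI.
Compatibility — zero rotation at each built-in end:
  1.4 M_D + 0.7 M_E = 103.8
  0.7 M_D + 1.4 M_E = 145.2
Solving the pair gives M_D = 29.66 kN·m and M_E = 88.91 kN·m (hogging).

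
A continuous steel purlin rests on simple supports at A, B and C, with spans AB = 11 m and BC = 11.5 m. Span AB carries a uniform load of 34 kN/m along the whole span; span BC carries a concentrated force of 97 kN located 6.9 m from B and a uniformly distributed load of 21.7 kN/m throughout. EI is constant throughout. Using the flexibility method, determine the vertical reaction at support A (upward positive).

R_A = 138.8 kN

Release continuity at B by inserting a hinge; the redundant is the internal moment M_B. The primary structure is two simply-supported spans AB and BC.
Discontinuity in slope at B on the released structure — sum the simple-span end rotations:
  span AB: UDL 34: wL³/(24EI) = 1886/EI
  span BC: point load 97 at a = 6.9: Pab(L + b)/(6LEI) = 718.4/EI
  span BC: UDL 21.7: wL³/(24EI) = 1375/EI
  relative rotation θ_0 = (1886 + 2094)/EI = 3979/EI
A unit hogging moment at B produces rotation L₁/(3EI) + L₂/(3EI) = 7.5/EI.
Slope continuity at B: θ_0 = M_B·7.5/EI, so M_B = 3979/7.5 = 530.5 kN·m (hogging).
Span AB, ΣM about A with M_B applied at B: R_B^{AB}·11 = 2057 + 530.5, so R_B^{AB} = 235.2 kN and R_A = 374 − 235.2 = 138.8 kN.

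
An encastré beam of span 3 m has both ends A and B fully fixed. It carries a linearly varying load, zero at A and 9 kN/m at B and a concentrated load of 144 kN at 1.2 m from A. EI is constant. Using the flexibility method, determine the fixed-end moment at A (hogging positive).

M_A = 64.91 kN·m

Release both end moments; the primary structure is a simply-supported span AB with redundants M_A and M_B.
Simple-span end rotations at A and B under the given loads:
  at A: triangular load, peak 9: 7w₀L³/(360EI) = 4.725/EI
  at B: triangular load, peak 9: w₀L³/(45EI) = 5.4/EI
  at A: point load 144 at a = 1.2: Pab(L + b)/(6LEI) = 82.94/EI
  at B: point load 144 at a = 1.2: Pab(L + a)/(6LEI) = 72.58/EI
  θ_A0 = 87.67/EI,  θ_B0 = 77.98/EI
Flexibility coefficients: a unit moment at one end gives L/(3EI) there and L/(6EI) at the far end, so f₁₁ = f₂₂ = 1/EI and f₁₂ = f₂₁ = 0.5/EI.
Compatibility — zero rotation at each built-in end:
  1 M_A + 0.5 M_B = 87.67
  0.5 M_A + 1 M_B = 77.98
Solving the pair gives M_A = 64.91 kN·m and M_B = 45.52 kN·m (hogging).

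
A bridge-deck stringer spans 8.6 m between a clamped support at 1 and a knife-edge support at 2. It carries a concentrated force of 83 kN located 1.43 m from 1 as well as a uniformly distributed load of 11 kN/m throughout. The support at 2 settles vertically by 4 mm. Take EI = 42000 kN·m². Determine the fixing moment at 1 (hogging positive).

Choose R_2 as the redundant. The primary structure is the cantilever fixed at 1.
Deflection at 2 on the released cantilever, summing each load's contribution:
  point load 83 at a = 1.43: Pa²(3L − a)/(6EI) = 689.4/EI
  UDL 11: wL⁴/(8EI) = 7521/EI
  δ_0 = 8211/EI
Flexibility coefficient — unit upward force at 2: δ_{22} = L³/(3EI) = 212/EI.
With EI = 42000 kN·m²: δ_0 = 0.19549 m and δ_{22} = 0.005048 m/kN.
Compatibility — the beam at 2 must follow the support down by 0.004 m: δ_0 − R_2·δ_{22} = 0.004, so R_2 = (0.19549 − 0.004)/0.005048 = 37.93 kN.
Moment equilibrium about 1: M_1 = Σ(load moments about 1) − R_2·L = 525.5 − 37.93×8.6 = 199.2 kN·m.

M_1 = 199.2 kN·m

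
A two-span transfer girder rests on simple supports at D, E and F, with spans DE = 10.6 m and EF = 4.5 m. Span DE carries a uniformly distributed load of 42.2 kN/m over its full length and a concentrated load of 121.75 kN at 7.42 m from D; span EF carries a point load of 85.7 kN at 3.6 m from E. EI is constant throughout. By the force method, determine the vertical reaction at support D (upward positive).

R_D = 204.6 kN

Insert a hinge at E; M_E is the redundant, and each span becomes simply supported.
Discontinuity in slope at E on the released structure — sum the simple-span end rotations:
  span DE: UDL 42.2: wL³/(24EI) = 2094/EI
  span DE: point load 121.75 at a = 7.42: Pab(L + a)/(6LEI) = 813.9/EI
  span EF: point load 85.7 at a = 3.6: Pab(L + b)/(6LEI) = 55.53/EI
  relative rotation θ_0 = (2908 + 55.53)/EI = 2964/EI
A unit hogging moment at E produces rotation L₁/(3EI) + L₂/(3EI) = 5.033/EI.
Compatibility: M_E·(L₁+L₂)/(3EI) = θ_0, giving M_E = 588.8 kN·m (hogging).
Span DE, ΣM about D with M_E applied at E: R_E^{DE}·10.6 = 3274 + 588.8, so R_E^{DE} = 364.4 kN and R_D = 569.1 − 364.4 = 204.6 kN.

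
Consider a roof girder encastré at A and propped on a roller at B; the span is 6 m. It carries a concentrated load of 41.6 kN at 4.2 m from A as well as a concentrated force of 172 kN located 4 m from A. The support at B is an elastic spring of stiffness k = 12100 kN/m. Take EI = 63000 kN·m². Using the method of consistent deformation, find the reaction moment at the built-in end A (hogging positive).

Remove the prop at B; the released (primary) structure is a cantilever built in at A.
Deflection at B on the released cantilever, summing each load's contribution:
  point load 41.6 at a = 4.2: Pa²(3L − a)/(6EI) = 1688/EI
  point load 172 at a = 4: Pa²(3L − a)/(6EI) = 6421/EI
  δ_0 = 8109/EI
Flexibility coefficient — unit upward force at B: δ_{BB} = L³/(3EI) = 72/EI.
With EI = 63000 kN·m²: δ_0 = 0.12872 m and δ_{BB} = 0.001143 m/kN.
Compatibility — the spring shortens by R_B/k under the reaction it provides: δ_0 − R_B·δ_{BB} = R_B/k. With 1/k = 0.000083 m/kN, R_B = δ_0 / (δ_{BB} + 1/k) = 0.12872 / (0.001143 + 0.000083) = 105 kN.
Moment equilibrium about A: M_A = Σ(load moments about A) − R_B·L = 862.7 − 105×6 = 232.5 kN·m.

M_A = 232.5 kN·m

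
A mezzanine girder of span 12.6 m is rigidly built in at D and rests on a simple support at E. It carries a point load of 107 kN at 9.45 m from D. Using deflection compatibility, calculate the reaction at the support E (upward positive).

Remove the prop at E; the released (primary) structure is a cantilever built in at D.
Free-end deflection of the primary structure under the applied loading (downward +):
  point load 107 at a = 9.45: Pa²(3L − a)/(6EI) = 45149/EI
Flexibility coefficient — unit upward force at E: δ_{EE} = L³/(3EI) = 666.8/EI.
The prop prevents deflection at E: R_E = δ_0/δ_{EE} = 45149/666.8 = 67.71 kN.

R_E = 67.71 kN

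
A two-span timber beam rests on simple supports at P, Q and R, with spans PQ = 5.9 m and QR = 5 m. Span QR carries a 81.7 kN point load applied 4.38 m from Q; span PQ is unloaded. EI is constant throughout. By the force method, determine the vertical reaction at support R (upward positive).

Take M_Q as the redundant. Released structure: two simple spans PQ and QR with a hinge at Q.
Discontinuity in slope at Q on the released structure — sum the simple-span end rotations:
  span QR: point load 81.7 at a = 4.38: Pab(L + b)/(6LEI) = 41.56/EI
  relative rotation θ_0 = (0 + 41.56)/EI = 41.56/EI
A unit hogging moment at Q produces rotation L₁/(3EI) + L₂/(3EI) = 3.633/EI.
Compatibility: M_Q·(L₁+L₂)/(3EI) = θ_0, giving M_Q = 11.44 kN·m (hogging).
Span QR, ΣM about R: R_Q^{QR}·5 = 50.65 + 11.44, so R_Q^{QR} = 12.42 kN and R_R = 81.7 − 12.42 = 69.28 kN.

R_R = 69.28 kN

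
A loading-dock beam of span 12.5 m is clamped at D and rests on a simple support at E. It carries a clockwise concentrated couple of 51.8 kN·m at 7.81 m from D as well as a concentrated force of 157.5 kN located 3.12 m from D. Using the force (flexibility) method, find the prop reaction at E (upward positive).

R_E = 18.83 kN

Release the roller at E. Primary structure: cantilever fixed at D.
Deflection at E on the released cantilever, summing each load's contribution:
  clockwise couple 51.8 at a = 7.81: M₀a(2L − a)/(2EI) = 3477/EI
  point load 157.5 at a = 3.12: Pa²(3L − a)/(6EI) = 8785/EI
  δ_0 = 12262/EI
Flexibility coefficient — unit upward force at E: δ_{EE} = L³/(3EI) = 651/EI.
The prop prevents deflection at E: R_E = δ_0/δ_{EE} = 12262/651 = 18.83 kN.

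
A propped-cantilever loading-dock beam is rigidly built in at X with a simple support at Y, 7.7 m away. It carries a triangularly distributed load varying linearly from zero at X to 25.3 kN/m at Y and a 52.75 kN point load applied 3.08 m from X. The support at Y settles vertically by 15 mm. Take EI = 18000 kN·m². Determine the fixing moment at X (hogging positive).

M_X = 179.1 kN·m

Take the reaction at Y as the redundant and release it; the primary structure is a cantilever fixed at X.
Downward deflection at the released point Y due to the loads:
  triangular load, peak 25.3 at the free end: 11w₀L⁴/(120EI) = 8153/EI
  point load 52.75 at a = 3.08: Pa²(3L − a)/(6EI) = 1670/EI
  δ_0 = 9822/EI
Flexibility coefficient — unit upward force at Y: δ_{YY} = L³/(3EI) = 152.2/EI.
With EI = 18000 kN·m²: δ_0 = 0.54568 m and δ_{YY} = 0.008454 m/kN.
Compatibility — the beam at Y must follow the support down by 0.015 m: δ_0 − R_Y·δ_{YY} = 0.015, so R_Y = (0.54568 − 0.015)/0.008454 = 62.77 kN.
Moment equilibrium about X: M_X = Σ(load moments about X) − R_Y·L = 662.5 − 62.77×7.7 = 179.1 kN·m.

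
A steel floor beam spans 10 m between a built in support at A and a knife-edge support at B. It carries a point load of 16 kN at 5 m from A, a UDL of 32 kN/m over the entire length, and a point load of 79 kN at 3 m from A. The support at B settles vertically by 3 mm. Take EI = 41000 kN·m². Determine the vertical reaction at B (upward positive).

R_B = 134.2 kN

Remove the prop at B; the released (primary) structure is a cantilever built in at A.
Primary-structure tip deflection at B by superposition:
  point load 16 at a = 5: Pa²(3L − a)/(6EI) = 1667/EI
  UDL 32: wL⁴/(8EI) = 40000/EI
  point load 79 at a = 3: Pa²(3L − a)/(6EI) = 3200/EI
  δ_0 = 44866/EI
Tip deflection under a unit load at B: L³/(3EI) = 333.3/EI.
With EI = 41000 kN·m²: δ_0 = 1.0943 m and δ_{BB} = 0.00813 m/kN.
Compatibility — the beam at B must follow the support down by 0.003 m: δ_0 − R_B·δ_{BB} = 0.003, so R_B = (1.0943 − 0.003)/0.00813 = 134.2 kN.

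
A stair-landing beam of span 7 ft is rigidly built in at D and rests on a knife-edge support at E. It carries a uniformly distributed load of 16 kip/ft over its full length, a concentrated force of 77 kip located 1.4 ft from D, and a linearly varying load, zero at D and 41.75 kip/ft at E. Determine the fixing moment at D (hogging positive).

Choose R_E as the redundant. The primary structure is the cantilever fixed at D.
Free-end deflection of the primary structure under the applied loading (downward +):
  UDL 16: wL⁴/(8EI) = 4802/EI
  point load 77 at a = 1.4: Pa²(3L − a)/(6EI) = 493/EI
  triangular load, peak 41.75 at the free end: 11w₀L⁴/(120EI) = 9189/EI
  δ_0 = 14484/EI
Flexibility coefficient — unit upward force at E: δ_{EE} = L³/(3EI) = 114.3/EI.
Compatibility at E: δ_0 − R_E·δ_{EE} = 0, so R_E = 14484/114.3 = 126.7 kip.
Moment equilibrium about D: M_D = Σ(load moments about D) − R_E·L = 1182 − 126.7×7 = 295 kip·ft.

M_D = 295 kip·ft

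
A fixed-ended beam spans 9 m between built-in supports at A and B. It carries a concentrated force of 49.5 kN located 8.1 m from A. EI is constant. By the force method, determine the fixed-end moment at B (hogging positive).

M_B = 36.09 kN·m

Release both end moments; the primary structure is a simply-supported span AB with redundants M_A and M_B.
On the primary (simply-supported) span, the end slopes from the loading are:
  at A: point load 49.5 at a = 8.1: Pab(L + b)/(6LEI) = 66.16/EI
  at B: point load 49.5 at a = 8.1: Pab(L + a)/(6LEI) = 114.3/EI
  θ_A0 = 66.16/EI,  θ_B0 = 114.3/EI
Flexibility coefficients: a unit moment at one end gives L/(3EI) there and L/(6EI) at the far end, so f₁₁ = f₂₂ = 3/EI and f₁₂ = f₂₁ = 1.5/EI.
Compatibility — zero rotation at each built-in end:
  3 M_A + 1.5 M_B = 66.16
  1.5 M_A + 3 M_B = 114.3
Solving the pair gives M_A = 4.01 kN·m and M_B = 36.09 kN·m (hogging).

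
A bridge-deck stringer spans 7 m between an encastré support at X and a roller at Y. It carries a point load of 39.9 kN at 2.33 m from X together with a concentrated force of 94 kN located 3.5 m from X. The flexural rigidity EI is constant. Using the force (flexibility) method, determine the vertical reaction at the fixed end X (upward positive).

R_X = 98.63 kN

Take the reaction at Y as the redundant and release it; the primary structure is a cantilever fixed at X.
Deflection at Y on the released cantilever, summing each load's contribution:
  point load 39.9 at a = 2.33: Pa²(3L − a)/(6EI) = 674/EI
  point load 94 at a = 3.5: Pa²(3L − a)/(6EI) = 3359/EI
  δ_0 = 4033/EI
Tip deflection under a unit load at Y: L³/(3EI) = 114.3/EI.
The prop prevents deflection at Y: R_Y = δ_0/δ_{YY} = 4033/114.3 = 35.27 kN.
Vertical equilibrium: R_X = ΣP − R_Y = 133.9 − 35.27 = 98.63 kN.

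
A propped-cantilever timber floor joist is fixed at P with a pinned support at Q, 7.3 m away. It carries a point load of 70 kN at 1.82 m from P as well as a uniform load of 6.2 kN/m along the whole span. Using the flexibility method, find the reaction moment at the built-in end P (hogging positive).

Release the roller at Q. Primary structure: cantilever fixed at P.
Downward deflection at the released point Q due to the loads:
  point load 70 at a = 1.82: Pa²(3L − a)/(6EI) = 776/EI
  UDL 6.2: wL⁴/(8EI) = 2201/EI
  δ_0 = 2977/EI
Flexibility coefficient — unit upward force at Q: δ_{QQ} = L³/(3EI) = 129.7/EI.
Compatibility at Q: δ_0 − R_Q·δ_{QQ} = 0, so R_Q = 2977/129.7 = 22.96 kN.
Moment equilibrium about P: M_P = Σ(load moments about P) − R_Q·L = 292.6 − 22.96×7.3 = 125 kN·m.

M_P = 125 kN·m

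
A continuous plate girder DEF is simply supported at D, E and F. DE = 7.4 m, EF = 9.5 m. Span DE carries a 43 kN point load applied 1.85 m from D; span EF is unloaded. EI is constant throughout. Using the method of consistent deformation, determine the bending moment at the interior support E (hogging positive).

M_E = 16.33 kN·m

Insert a hinge at E; M_E is the redundant, and each span becomes simply supported.
Rotations at E on the released spans (each span's end-slope, ×1/EI):
  span DE: point load 43 at a = 1.85: Pab(L + a)/(6LEI) = 91.98/EI
  relative rotation θ_0 = (91.98 + 0)/EI = 91.98/EI
A unit hogging moment at E produces rotation L₁/(3EI) + L₂/(3EI) = 5.633/EI.
Compatibility: M_E·(L₁+L₂)/(3EI) = θ_0, giving M_E = 16.33 kN·m (hogging).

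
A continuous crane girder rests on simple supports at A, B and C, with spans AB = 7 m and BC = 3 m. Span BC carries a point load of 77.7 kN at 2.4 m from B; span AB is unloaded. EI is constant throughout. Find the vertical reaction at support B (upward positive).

R_B = 18.74 kN

Take M_B as the redundant. Released structure: two simple spans AB and BC with a hinge at B.
End slopes at the hinge B, treating each span as simply supported:
  span BC: point load 77.7 at a = 2.4: Pab(L + b)/(6LEI) = 22.38/EI
  relative rotation θ_0 = (0 + 22.38)/EI = 22.38/EI
A unit hogging moment at B produces rotation L₁/(3EI) + L₂/(3EI) = 3.333/EI.
Slope continuity at B: θ_0 = M_B·3.333/EI, so M_B = 22.38/3.333 = 6.713 kN·m (hogging).
Span AB, ΣM about A with M_B applied at B: R_B^{AB}·7 = 0 + 6.713, so R_B^{AB} = 0.959 kN and R_A = 0 − 0.959 = -0.959 kN.
Span BC, ΣM about C: R_B^{BC}·3 = 46.62 + 6.713, so R_B^{BC} = 17.78 kN and R_C = 77.7 − 17.78 = 59.92 kN.
R_B = 0.959 + 17.78 = 18.74 kN.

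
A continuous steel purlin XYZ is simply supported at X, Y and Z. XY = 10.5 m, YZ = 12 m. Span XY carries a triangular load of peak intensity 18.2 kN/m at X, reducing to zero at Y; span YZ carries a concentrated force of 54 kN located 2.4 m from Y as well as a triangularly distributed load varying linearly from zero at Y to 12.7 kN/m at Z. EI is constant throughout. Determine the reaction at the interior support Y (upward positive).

Take M_Y as the redundant. Released structure: two simple spans XY and YZ with a hinge at Y.
Discontinuity in slope at Y on the released structure — sum the simple-span end rotations:
  span XY: triangular load, peak 18.2: 7w₀L³/(360EI) = 409.7/EI
  span YZ: point load 54 at a = 2.4: Pab(L + b)/(6LEI) = 373.2/EI
  span YZ: triangular load, peak 12.7: 7w₀L³/(360EI) = 426.7/EI
  relative rotation θ_0 = (409.7 + 800)/EI = 1210/EI
A unit hogging moment at Y produces rotation L₁/(3EI) + L₂/(3EI) = 7.5/EI.
Compatibility: M_Y·(L₁+L₂)/(3EI) = θ_0, giving M_Y = 161.3 kN·m (hogging).
Span XY, ΣM about X with M_Y applied at Y: R_Y^{XY}·10.5 = 334.4 + 161.3, so R_Y^{XY} = 47.21 kN and R_X = 95.55 − 47.21 = 48.34 kN.
Span YZ, ΣM about Z: R_Y^{YZ}·12 = 823.2 + 161.3, so R_Y^{YZ} = 82.04 kN and R_Z = 130.2 − 82.04 = 48.16 kN.
R_Y = 47.21 + 82.04 = 129.3 kN.

R_Y = 129.3 kN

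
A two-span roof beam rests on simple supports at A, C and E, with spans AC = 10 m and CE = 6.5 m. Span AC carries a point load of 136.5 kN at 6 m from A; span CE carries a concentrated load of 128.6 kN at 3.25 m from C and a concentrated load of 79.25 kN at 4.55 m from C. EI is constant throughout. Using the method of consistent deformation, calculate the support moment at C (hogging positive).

Release continuity at C by inserting a hinge; the redundant is the internal moment M_C. The primary structure is two simply-supported spans AC and CE.
End slopes at the hinge C, treating each span as simply supported:
  span AC: point load 136.5 at a = 6: Pab(L + a)/(6LEI) = 873.6/EI
  span CE: point load 128.6 at a = 3.25: Pab(L + b)/(6LEI) = 339.6/EI
  span CE: point load 79.25 at a = 4.55: Pab(L + b)/(6LEI) = 152.3/EI
  relative rotation θ_0 = (873.6 + 491.9)/EI = 1366/EI
A unit hogging moment at C produces rotation L₁/(3EI) + L₂/(3EI) = 5.5/EI.
Slope continuity at C: θ_0 = M_C·5.5/EI, so M_C = 1366/5.5 = 248.3 kN·m (hogging).

M_C = 248.3 kN·m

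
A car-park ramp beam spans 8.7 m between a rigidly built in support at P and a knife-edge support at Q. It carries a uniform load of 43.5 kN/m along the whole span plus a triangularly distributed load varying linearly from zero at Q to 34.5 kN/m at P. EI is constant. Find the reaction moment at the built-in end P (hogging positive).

M_P = 585.7 kN·m

Choose R_Q as the redundant. The primary structure is the cantilever fixed at P.
Deflection at Q on the released cantilever, summing each load's contribution:
  UDL 43.5: wL⁴/(8EI) = 31151/EI
  triangular load, peak 34.5 at the fixed end: w₀L⁴/(30EI) = 6588/EI
  δ_0 = 37740/EI
Flexibility coefficient — unit upward force at Q: δ_{QQ} = L³/(3EI) = 219.5/EI.
The prop prevents deflection at Q: R_Q = δ_0/δ_{QQ} = 37740/219.5 = 171.9 kN.
Moment equilibrium about P: M_P = Σ(load moments about P) − R_Q·L = 2081 − 171.9×8.7 = 585.7 kN·m.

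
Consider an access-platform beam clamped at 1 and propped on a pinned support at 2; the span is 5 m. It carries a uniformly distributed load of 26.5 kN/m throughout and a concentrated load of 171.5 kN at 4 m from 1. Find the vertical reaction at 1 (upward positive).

R_1 = 133.6 kN

Remove the prop at 2; the released (primary) structure is a cantilever built in at 1.
Deflection at 2 on the released cantilever, summing each load's contribution:
  UDL 26.5: wL⁴/(8EI) = 2070/EI
  point load 171.5 at a = 4: Pa²(3L − a)/(6EI) = 5031/EI
  δ_0 = 7101/EI
Flexibility coefficient — unit upward force at 2: δ_{22} = L³/(3EI) = 41.67/EI.
The prop prevents deflection at 2: R_2 = δ_0/δ_{22} = 7101/41.67 = 170.4 kN.
Vertical equilibrium: R_1 = ΣP − R_2 = 304 − 170.4 = 133.6 kN.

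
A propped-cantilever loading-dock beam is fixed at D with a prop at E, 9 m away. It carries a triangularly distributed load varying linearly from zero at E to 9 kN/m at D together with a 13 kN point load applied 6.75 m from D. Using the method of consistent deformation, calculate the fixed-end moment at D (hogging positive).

Remove the prop at E; the released (primary) structure is a cantilever built in at D.
Free-end deflection of the primary structure under the applied loading (downward +):
  triangular load, peak 9 at the fixed end: w₀L⁴/(30EI) = 1968/EI
  point load 13 at a = 6.75: Pa²(3L − a)/(6EI) = 1999/EI
  δ_0 = 3967/EI
Flexibility coefficient — unit upward force at E: δ_{EE} = L³/(3EI) = 243/EI.
The prop prevents deflection at E: R_E = δ_0/δ_{EE} = 3967/243 = 16.33 kN.
Moment equilibrium about D: M_D = Σ(load moments about D) − R_E·L = 209.2 − 16.33×9 = 62.31 kN·m.

M_D = 62.31 kN·m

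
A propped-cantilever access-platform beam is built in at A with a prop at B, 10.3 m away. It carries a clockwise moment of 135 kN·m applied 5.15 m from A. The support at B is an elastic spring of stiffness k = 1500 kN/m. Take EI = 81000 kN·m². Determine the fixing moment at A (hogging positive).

Release the roller at B. Primary structure: cantilever fixed at A.
Deflection at B on the released cantilever, summing each load's contribution:
  clockwise couple 135 at a = 5.15: M₀a(2L − a)/(2EI) = 5371/EI
Tip deflection under a unit load at B: L³/(3EI) = 364.2/EI.
With EI = 81000 kN·m²: δ_0 = 0.066306 m and δ_{BB} = 0.004497 m/kN.
Compatibility — the spring shortens by R_B/k under the reaction it provides: δ_0 − R_B·δ_{BB} = R_B/k. With 1/k = 0.000667 m/kN, R_B = δ_0 / (δ_{BB} + 1/k) = 0.066306 / (0.004497 + 0.000667) = 12.84 kN.
Moment equilibrium about A: M_A = Σ(load moments about A) − R_B·L = 135 − 12.84×10.3 = 2.734 kN·m.

M_A = 2.734 kN·m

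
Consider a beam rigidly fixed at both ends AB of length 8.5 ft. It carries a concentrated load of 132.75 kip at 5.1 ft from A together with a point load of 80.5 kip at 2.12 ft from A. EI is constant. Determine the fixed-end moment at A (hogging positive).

M_A = 204.5 kip·ft

Release both end moments; the primary structure is a simply-supported span AB with redundants M_A and M_B.
End rotations of the released simple span under the applied load (×1/EI):
  at A: point load 132.75 at a = 5.1: Pab(L + b)/(6LEI) = 537.1/EI
  at B: point load 132.75 at a = 5.1: Pab(L + a)/(6LEI) = 613.8/EI
  at A: point load 80.5 at a = 2.12: Pab(L + b)/(6LEI) = 317.7/EI
  at B: point load 80.5 at a = 2.12: Pab(L + a)/(6LEI) = 226.7/EI
  θ_A0 = 854.8/EI,  θ_B0 = 840.6/EI
Flexibility coefficients: a unit moment at one end gives L/(3EI) there and L/(6EI) at the far end, so f₁₁ = f₂₂ = 2.833/EI and f₁₂ = f₂₁ = 1.417/EI.
Compatibility — zero rotation at each built-in end:
  2.833 M_A + 1.417 M_B = 854.8
  1.417 M_A + 2.833 M_B = 840.6
Solving the pair gives M_A = 204.5 kip·ft and M_B = 194.4 kip·ft (hogging).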